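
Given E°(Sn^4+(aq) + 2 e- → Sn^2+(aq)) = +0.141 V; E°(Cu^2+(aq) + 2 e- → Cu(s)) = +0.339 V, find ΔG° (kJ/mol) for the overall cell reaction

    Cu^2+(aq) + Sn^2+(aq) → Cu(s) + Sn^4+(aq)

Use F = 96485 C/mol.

−38.2 kJ/mol

In the reaction as written Cu^2+(aq) is reduced, so the Cu²⁺/Cu couple is the cathode and Sn⁴⁺/Sn²⁺ is the anode.
E°cell = +0.339 − (+0.141) = +0.198 V; balancing electrons gives n = 2.
ΔG° = −nFE°cell = −(2)(96485)(+0.198) J/mol = −38.2 kJ/mol.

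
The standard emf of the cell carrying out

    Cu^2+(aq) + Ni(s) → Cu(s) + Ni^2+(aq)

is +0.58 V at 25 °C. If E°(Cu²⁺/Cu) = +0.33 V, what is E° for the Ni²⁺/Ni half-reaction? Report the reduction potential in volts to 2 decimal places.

−0.25 V

In the reaction as written the Cu²⁺/Cu couple is reduced (cathode) and Ni²⁺/Ni is oxidized (anode), so E°cell = E°(Cu²⁺/Cu) − E°(Ni²⁺/Ni).
E°(Ni²⁺/Ni) = E°(cathode) − E°cell = +0.33 − (+0.58) = −0.25 V.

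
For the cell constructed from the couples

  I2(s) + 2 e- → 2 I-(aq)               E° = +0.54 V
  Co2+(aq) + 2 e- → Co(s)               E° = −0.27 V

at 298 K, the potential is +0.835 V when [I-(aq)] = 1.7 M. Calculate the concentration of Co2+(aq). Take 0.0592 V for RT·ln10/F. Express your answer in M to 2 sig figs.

0.049 M

With I₂/I⁻ at the cathode and Co²⁺/Co at the anode, E°cell = +0.54 − (−0.27) = +0.81 V (n = 2).
From the Nernst equation, log Q = n(E° − E)/0.0592 = 2·(+0.81 − (+0.835))/0.0592 = −0.845.
The balanced reaction is I2(s) + Co(s) → 2 I-(aq) + Co2+(aq), so Q = [I-(aq)]^2·[Co2+(aq)].
Isolating [Co2+(aq)] in Q = 10^{−0.845} yields log [Co2+(aq)] = −1.306, i.e. 0.049 M.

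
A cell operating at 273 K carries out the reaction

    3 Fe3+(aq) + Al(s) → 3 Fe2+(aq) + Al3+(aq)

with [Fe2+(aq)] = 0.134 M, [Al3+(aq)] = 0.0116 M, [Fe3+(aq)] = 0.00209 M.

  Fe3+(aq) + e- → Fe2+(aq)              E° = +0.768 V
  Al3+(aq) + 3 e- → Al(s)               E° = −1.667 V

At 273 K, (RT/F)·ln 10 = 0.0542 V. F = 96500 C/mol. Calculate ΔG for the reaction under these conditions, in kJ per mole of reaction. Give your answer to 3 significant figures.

E°cell = +0.768 − (−1.667) = +2.435 V; the balanced reaction transfers n = 3 electrons.
Q = ([Fe2+(aq)]^3·[Al3+(aq)]) / [Fe3+(aq)]^3 = 3.06×10^3, so log Q = 3.485 and E = +2.435 − (0.0542/3)(3.485) = +2.3720 V.
Finally ΔG = −nFE = −(3)(96500 C/mol)(+2.3720 V) = −687 kJ/mol.

−687 kJ/mol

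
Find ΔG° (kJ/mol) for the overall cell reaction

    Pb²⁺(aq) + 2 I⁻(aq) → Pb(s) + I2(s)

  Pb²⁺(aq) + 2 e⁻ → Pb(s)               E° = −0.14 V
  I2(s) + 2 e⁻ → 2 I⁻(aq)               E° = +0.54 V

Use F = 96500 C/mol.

+131 kJ/mol

In the reaction as written Pb²⁺(aq) is reduced, so the Pb²⁺/Pb couple is the cathode and I₂/I⁻ is the anode.
E°cell = −0.14 − (+0.54) = −0.68 V; balancing electrons gives n = 2.
ΔG° = −nFE°cell = −(2)(96500)(−0.68) J/mol = +131 kJ/mol.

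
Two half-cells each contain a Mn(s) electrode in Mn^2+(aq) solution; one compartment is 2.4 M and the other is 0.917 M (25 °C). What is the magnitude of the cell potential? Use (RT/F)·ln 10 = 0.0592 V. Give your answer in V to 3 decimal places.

For a concentration cell E°cell = 0, since both electrodes use the same couple.
The compartment with the higher Mn^2+(aq) concentration (2.4 M) acts as the cathode; ions are reduced there and produced at the dilute (0.917 M) anode.
With n = 2, Ecell = −(0.0592/2)·log([dilute]/[conc]) = −(0.0592/2)·log(0.917/2.4) = +0.012 V.

0.012 V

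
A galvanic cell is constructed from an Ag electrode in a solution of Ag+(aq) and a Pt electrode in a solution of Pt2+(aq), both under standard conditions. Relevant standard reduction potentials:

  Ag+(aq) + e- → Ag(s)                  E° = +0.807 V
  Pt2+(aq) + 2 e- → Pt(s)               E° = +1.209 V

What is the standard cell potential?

Of the two couples in this cell, the one with the more positive reduction potential is reduced at the cathode: here that is Pt²⁺/Pt (+1.209 V); Ag⁺/Ag (+0.807 V) is the anode.
E°cell = E°(cathode) − E°(anode) = +1.209 − (+0.807) = +0.402 V.

+0.402 V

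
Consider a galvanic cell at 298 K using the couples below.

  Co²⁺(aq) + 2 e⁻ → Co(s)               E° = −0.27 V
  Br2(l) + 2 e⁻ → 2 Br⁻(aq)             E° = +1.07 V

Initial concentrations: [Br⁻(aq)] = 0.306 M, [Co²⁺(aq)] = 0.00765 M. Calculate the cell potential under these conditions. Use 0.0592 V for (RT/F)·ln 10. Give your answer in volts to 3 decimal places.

+1.433 V

Br₂/Br⁻ is reduced (cathode, E° = +1.07 V) and Co²⁺/Co is oxidized (anode).
E°cell = E°cat − E°an = +1.07 − (−0.27) = +1.34 V; n = 2.
For the overall reaction Br2(l) + Co(s) → 2 Br⁻(aq) + Co²⁺(aq), Q = [Br⁻(aq)]^2·[Co²⁺(aq)] = 0.000716, giving log Q = −3.145.
E = E° − (0.0592/n)·log Q = +1.34 − (0.0592/2)(−3.145) = +1.433 V.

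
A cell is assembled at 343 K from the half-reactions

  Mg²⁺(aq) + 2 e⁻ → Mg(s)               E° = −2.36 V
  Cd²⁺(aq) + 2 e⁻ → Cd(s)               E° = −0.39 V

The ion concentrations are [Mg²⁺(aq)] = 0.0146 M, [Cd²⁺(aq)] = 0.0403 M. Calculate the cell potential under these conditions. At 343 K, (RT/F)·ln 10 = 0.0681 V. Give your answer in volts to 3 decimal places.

The Cd²⁺/Cd couple has the more positive E°, so it is the cathode; Mg²⁺/Mg is the anode.
E°cell = −0.39 − (−2.36) = +1.97 V, with n = 2 electrons transferred.
For the overall reaction Cd²⁺(aq) + Mg(s) → Cd(s) + Mg²⁺(aq), Q = [Mg²⁺(aq)] / [Cd²⁺(aq)] = 0.362, giving log Q = −0.441.
E = E° − (0.0681/n)·log Q = +1.97 − (0.0681/2)(−0.441) = +1.985 V.

+1.985 V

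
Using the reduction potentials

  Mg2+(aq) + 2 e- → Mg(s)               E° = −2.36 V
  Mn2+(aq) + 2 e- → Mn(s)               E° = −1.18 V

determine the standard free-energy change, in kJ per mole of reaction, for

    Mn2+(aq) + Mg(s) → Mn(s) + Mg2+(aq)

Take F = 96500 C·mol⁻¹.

−228 kJ/mol

In the reaction as written Mn2+(aq) is reduced, so the Mn²⁺/Mn couple is the cathode and Mg²⁺/Mg is the anode.
E°cell = −1.18 − (−2.36) = +1.18 V; balancing electrons gives n = 2.
ΔG° = −nFE°cell = −(2)(96500)(+1.18) J/mol = −228 kJ/mol.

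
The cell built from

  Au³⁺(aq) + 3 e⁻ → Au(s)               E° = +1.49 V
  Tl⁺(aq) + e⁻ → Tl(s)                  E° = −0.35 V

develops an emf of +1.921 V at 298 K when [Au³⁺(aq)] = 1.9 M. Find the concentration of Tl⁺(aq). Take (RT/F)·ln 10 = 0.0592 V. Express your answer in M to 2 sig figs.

The Au³⁺/Au couple has the larger reduction potential, so it is the cathode: E°cell = +1.49 − (−0.35) = +1.84 V and n = 3.
Since E = E° − (0.0592/n)·log Q, log Q = n(E° − E)/0.0592 = −4.105.
Balancing electrons gives Au³⁺(aq) + 3 Tl(s) → Au(s) + 3 Tl⁺(aq); thus Q = [Tl⁺(aq)]^3 / [Au³⁺(aq)].
Solving for the unknown gives log [Tl⁺(aq)] = −1.275, so [Tl⁺(aq)] ≈ 0.053 M.

0.053 M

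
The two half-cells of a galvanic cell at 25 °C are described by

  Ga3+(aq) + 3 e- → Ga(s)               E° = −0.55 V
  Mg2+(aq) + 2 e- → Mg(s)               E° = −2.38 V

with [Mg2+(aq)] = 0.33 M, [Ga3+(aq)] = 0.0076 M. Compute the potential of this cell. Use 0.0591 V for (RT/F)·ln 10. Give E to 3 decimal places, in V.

+1.802 V

Ga³⁺/Ga is reduced (cathode, E° = −0.55 V) and Mg²⁺/Mg is oxidized (anode).
E°cell = −0.55 − (−2.38) = +1.83 V, with n = 6 electrons transferred.
For the overall reaction 2 Ga3+(aq) + 3 Mg(s) → 2 Ga(s) + 3 Mg2+(aq), Q = [Mg2+(aq)]^3 / [Ga3+(aq)]^2 = 622, giving log Q = 2.794.
Applying E = E° − (RT ln10/nF)·log Q gives +1.83 − (0.0591/6)(2.794) = +1.802 V.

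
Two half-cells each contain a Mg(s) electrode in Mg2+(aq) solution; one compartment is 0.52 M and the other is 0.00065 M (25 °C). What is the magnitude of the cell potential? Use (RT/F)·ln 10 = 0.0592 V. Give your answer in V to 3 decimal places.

For a concentration cell E°cell = 0, since both electrodes use the same couple.
The compartment with the higher Mg2+(aq) concentration (0.52 M) acts as the cathode; ions are reduced there and produced at the dilute (0.00065 M) anode.
With n = 2, Ecell = −(0.0592/2)·log([dilute]/[conc]) = −(0.0592/2)·log(0.00065/0.52) = +0.086 V.

0.086 V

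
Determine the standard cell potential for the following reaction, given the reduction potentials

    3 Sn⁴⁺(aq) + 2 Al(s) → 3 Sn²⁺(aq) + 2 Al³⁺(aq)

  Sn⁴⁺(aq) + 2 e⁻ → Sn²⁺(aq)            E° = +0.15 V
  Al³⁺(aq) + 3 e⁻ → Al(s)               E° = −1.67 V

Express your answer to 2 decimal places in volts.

+1.82 V

In the reaction as written, Sn⁴⁺(aq) is reduced (cathode) and Al³⁺(aq) is produced by oxidation at the anode.
E°cell = E°(cathode) − E°(anode) = +0.15 − (−1.67) = +1.82 V.
The positive value indicates the reaction is spontaneous as written.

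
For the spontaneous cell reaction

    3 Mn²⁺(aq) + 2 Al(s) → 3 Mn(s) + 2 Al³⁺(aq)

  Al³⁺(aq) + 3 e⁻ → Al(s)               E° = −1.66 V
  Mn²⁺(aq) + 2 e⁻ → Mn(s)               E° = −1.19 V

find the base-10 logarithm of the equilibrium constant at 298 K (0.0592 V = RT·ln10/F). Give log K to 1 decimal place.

log K = 47.6

The Mn²⁺/Mn couple is reduced (cathode); E°cell = −1.19 − (−1.66) = +0.47 V with n = 6.
At equilibrium E = 0, so log K = nE°cell / 0.0592 = (6)(+0.47) / 0.0592 = 47.6.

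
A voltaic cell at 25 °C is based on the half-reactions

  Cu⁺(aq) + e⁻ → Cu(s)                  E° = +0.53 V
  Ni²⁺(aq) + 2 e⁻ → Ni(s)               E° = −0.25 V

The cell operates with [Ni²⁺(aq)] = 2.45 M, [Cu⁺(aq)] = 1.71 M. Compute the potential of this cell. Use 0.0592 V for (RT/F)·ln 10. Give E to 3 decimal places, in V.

+0.782 V

Since E°(Cu⁺/Cu) > E°(Ni²⁺/Ni), Cu⁺/Cu serves as the cathode.
E°cell = +0.53 − (−0.25) = +0.78 V, with n = 2 electrons transferred.
For the overall reaction 2 Cu⁺(aq) + Ni(s) → 2 Cu(s) + Ni²⁺(aq), Q = [Ni²⁺(aq)] / [Cu⁺(aq)]^2 = 0.838, giving log Q = −0.077.
E = E° − (0.0592/n)·log Q = +0.78 − (0.0592/2)(−0.077) = +0.782 V.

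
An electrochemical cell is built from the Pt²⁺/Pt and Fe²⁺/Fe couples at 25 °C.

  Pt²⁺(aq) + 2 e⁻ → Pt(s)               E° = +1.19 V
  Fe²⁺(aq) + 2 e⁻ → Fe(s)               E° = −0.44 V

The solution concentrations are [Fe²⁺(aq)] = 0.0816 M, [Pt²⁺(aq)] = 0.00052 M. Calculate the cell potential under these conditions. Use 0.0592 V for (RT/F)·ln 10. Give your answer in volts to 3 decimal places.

+1.565 V

Since E°(Pt²⁺/Pt) > E°(Fe²⁺/Fe), Pt²⁺/Pt serves as the cathode.
The standard potential is +1.19 − (−0.44) = +1.63 V and the balanced reaction transfers n = 2 electrons.
The balanced reaction is Pt²⁺(aq) + Fe(s) → Pt(s) + Fe²⁺(aq), so Q = [Fe²⁺(aq)] / [Pt²⁺(aq)] = 157 and log Q = 2.196.
By the Nernst equation, E = +1.63 − (0.0592/2)·(2.196) = +1.565 V.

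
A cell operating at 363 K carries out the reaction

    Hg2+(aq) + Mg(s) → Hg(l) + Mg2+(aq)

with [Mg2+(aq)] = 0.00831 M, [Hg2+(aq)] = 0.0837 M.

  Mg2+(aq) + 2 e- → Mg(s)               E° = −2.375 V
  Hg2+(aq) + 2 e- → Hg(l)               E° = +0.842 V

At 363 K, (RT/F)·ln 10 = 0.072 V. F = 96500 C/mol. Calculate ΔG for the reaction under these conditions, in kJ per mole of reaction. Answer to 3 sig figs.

−628 kJ/mol

The standard cell potential is +0.842 − (−2.375) = +3.217 V, with n = 2 electrons in the balanced equation.
The reaction quotient is [Mg2+(aq)] / [Hg2+(aq)] = 0.0993; by Nernst, E = +3.217 − (0.072/2)(−1.003) = +3.2531 V.
Then ΔG = −nFE = −2 × 96500 × +3.2531 J/mol = −628 kJ/mol.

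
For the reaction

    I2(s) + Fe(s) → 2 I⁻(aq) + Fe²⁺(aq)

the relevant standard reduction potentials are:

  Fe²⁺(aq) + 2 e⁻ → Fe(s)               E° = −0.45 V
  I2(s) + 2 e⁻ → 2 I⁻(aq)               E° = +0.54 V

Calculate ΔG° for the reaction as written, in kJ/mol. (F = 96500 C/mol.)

−191 kJ/mol

In the reaction as written I2(s) is reduced, so the I₂/I⁻ couple is the cathode and Fe²⁺/Fe is the anode.
E°cell = +0.54 − (−0.45) = +0.99 V; balancing electrons gives n = 2.
ΔG° = −nFE°cell = −(2)(96500)(+0.99) J/mol = −191 kJ/mol.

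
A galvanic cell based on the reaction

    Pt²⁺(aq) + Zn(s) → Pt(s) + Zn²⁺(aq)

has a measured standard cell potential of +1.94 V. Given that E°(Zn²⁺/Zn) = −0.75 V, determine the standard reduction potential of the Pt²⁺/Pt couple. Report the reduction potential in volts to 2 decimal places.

In the reaction as written the Pt²⁺/Pt couple is reduced (cathode) and Zn²⁺/Zn is oxidized (anode), so E°cell = E°(Pt²⁺/Pt) − E°(Zn²⁺/Zn).
E°(Pt²⁺/Pt) = E°cell + E°(anode) = +1.94 + (−0.75) = +1.19 V.

+1.19 V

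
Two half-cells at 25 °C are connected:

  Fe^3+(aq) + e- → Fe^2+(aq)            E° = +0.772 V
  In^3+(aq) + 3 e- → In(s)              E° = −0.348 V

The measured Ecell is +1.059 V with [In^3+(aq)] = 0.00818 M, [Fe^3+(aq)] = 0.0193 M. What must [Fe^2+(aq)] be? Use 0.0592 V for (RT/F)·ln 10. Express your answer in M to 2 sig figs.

The Fe³⁺/Fe²⁺ couple has the larger reduction potential, so it is the cathode: E°cell = +0.772 − (−0.348) = +1.120 V and n = 3.
Since E = E° − (0.0592/n)·log Q, log Q = n(E° − E)/0.0592 = 3.091.
Balancing electrons gives 3 Fe^3+(aq) + In(s) → 3 Fe^2+(aq) + In^3+(aq); thus Q = ([Fe^2+(aq)]^3·[In^3+(aq)]) / [Fe^3+(aq)]^3.
Isolating [Fe^2+(aq)] in Q = 10^{3.091} yields log [Fe^2+(aq)] = 0.012, i.e. 1.0 M.

1.0 M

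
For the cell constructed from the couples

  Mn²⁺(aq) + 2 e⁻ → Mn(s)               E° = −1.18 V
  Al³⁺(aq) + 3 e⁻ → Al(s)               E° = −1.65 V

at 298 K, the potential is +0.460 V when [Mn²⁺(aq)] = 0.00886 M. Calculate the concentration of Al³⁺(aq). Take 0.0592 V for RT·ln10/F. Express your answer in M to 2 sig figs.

With Mn²⁺/Mn at the cathode and Al³⁺/Al at the anode, E°cell = −1.18 − (−1.65) = +0.47 V (n = 6).
Rearranging E = E° − (0.0592/n)·log Q gives log Q = 6(+0.47 − (+0.460))/0.0592 = 1.014.
Balancing electrons gives 3 Mn²⁺(aq) + 2 Al(s) → 3 Mn(s) + 2 Al³⁺(aq); thus Q = [Al³⁺(aq)]^2 / [Mn²⁺(aq)]^3.
Isolating [Al³⁺(aq)] in Q = 10^{1.014} yields log [Al³⁺(aq)] = −2.572, i.e. 0.0027 M.

0.0027 M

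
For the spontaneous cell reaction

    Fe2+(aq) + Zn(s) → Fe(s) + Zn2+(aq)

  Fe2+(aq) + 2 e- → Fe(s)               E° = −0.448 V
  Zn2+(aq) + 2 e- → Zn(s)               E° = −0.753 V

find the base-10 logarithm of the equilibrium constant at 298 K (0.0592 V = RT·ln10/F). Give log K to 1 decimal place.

The Fe²⁺/Fe couple is reduced (cathode); E°cell = −0.448 − (−0.753) = +0.305 V with n = 2.
At equilibrium E = 0, so log K = nE°cell / 0.0592 = (2)(+0.305) / 0.0592 = 10.3.

log K = 10.3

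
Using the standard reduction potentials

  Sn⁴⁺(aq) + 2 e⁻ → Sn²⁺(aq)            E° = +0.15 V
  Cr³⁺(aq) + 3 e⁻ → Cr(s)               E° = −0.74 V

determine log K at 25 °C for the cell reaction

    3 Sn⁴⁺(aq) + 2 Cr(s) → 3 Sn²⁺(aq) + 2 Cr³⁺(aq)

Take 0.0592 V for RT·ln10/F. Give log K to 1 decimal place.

The Sn⁴⁺/Sn²⁺ couple is reduced (cathode); E°cell = +0.15 − (−0.74) = +0.89 V with n = 6.
At equilibrium E = 0, so log K = nE°cell / 0.0592 = (6)(+0.89) / 0.0592 = 90.2.

log K = 90.2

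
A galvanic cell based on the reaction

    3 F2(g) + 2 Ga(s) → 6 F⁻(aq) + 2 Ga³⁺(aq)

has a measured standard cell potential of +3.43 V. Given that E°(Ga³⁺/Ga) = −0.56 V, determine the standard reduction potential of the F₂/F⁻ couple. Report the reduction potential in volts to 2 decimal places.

+2.87 V

In the reaction as written the F₂/F⁻ couple is reduced (cathode) and Ga³⁺/Ga is oxidized (anode), so E°cell = E°(F₂/F⁻) − E°(Ga³⁺/Ga).
E°(F₂/F⁻) = E°cell + E°(anode) = +3.43 + (−0.56) = +2.87 V.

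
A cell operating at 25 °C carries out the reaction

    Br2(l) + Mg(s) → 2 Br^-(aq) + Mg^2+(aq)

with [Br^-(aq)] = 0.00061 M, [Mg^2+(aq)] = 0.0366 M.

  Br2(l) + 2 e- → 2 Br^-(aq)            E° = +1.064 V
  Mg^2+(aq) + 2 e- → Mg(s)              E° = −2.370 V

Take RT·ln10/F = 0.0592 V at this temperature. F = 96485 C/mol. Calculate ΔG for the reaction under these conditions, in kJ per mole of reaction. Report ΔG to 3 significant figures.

−708 kJ/mol

With Br₂/Br⁻ reduced at the cathode, E°cell = +1.064 − (−2.370) = +3.434 V and n = 2.
The reaction quotient is [Br^-(aq)]^2·[Mg^2+(aq)] = 1.36×10^−8; by Nernst, E = +3.434 − (0.0592/2)(−7.866) = +3.6668 V.
Finally ΔG = −nFE = −(2)(96485 C/mol)(+3.6668 V) = −708 kJ/mol.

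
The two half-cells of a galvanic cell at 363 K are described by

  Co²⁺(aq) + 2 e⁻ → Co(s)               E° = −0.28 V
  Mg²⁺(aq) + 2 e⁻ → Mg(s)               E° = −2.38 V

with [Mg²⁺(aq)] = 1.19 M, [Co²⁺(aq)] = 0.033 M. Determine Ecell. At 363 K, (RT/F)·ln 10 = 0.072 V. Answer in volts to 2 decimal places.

The Co²⁺/Co couple has the more positive E°, so it is the cathode; Mg²⁺/Mg is the anode.
The standard potential is −0.28 − (−2.38) = +2.10 V and the balanced reaction transfers n = 2 electrons.
The balanced reaction is Co²⁺(aq) + Mg(s) → Co(s) + Mg²⁺(aq), so Q = [Mg²⁺(aq)] / [Co²⁺(aq)] = 36.1 and log Q = 1.557.
Applying E = E° − (RT ln10/nF)·log Q gives +2.10 − (0.072/2)(1.557) = +2.04 V.

+2.04 V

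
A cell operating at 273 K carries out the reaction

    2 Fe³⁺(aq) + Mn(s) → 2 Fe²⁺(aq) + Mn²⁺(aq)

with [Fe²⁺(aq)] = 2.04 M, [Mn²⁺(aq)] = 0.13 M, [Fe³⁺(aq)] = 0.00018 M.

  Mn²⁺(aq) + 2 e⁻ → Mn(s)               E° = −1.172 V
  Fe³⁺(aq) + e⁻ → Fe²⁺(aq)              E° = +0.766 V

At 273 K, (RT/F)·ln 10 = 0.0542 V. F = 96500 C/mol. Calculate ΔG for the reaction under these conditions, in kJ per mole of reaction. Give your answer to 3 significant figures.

−336 kJ/mol

The standard cell potential is +0.766 − (−1.172) = +1.938 V, with n = 2 electrons in the balanced equation.
Here Q = ([Fe²⁺(aq)]^2·[Mn²⁺(aq)]) / [Fe³⁺(aq)]^2 = 1.67×10^7 (log Q = 7.223), giving E = +1.938 − (0.0542/2)·(7.223) = +1.7423 V.
ΔG = −nFE = −(2)(96500)(+1.7423) J/mol = −336 kJ/mol.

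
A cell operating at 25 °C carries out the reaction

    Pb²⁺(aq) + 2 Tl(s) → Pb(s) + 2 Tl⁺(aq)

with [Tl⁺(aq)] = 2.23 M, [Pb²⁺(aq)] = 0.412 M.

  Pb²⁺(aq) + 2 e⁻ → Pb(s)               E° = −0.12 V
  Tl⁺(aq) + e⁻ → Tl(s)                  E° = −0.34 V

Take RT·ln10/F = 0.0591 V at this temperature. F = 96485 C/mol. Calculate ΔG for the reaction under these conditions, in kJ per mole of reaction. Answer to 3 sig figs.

With Pb²⁺/Pb reduced at the cathode, E°cell = −0.12 − (−0.34) = +0.22 V and n = 2.
Here Q = [Tl⁺(aq)]^2 / [Pb²⁺(aq)] = 12.1 (log Q = 1.082), giving E = +0.22 − (0.0591/2)·(1.082) = +0.1880 V.
Finally ΔG = −nFE = −(2)(96485 C/mol)(+0.1880 V) = −36.3 kJ/mol.

−36.3 kJ/mol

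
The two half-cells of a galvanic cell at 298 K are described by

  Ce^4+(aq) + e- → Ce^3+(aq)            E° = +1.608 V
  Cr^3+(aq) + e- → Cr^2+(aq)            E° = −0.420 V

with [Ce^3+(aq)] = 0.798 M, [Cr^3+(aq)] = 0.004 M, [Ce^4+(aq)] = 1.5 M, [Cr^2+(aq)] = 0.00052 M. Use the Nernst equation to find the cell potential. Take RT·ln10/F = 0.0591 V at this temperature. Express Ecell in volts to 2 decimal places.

+1.99 V

The Ce⁴⁺/Ce³⁺ couple has the more positive E°, so it is the cathode; Cr³⁺/Cr²⁺ is the anode.
E°cell = +1.608 − (−0.420) = +2.028 V, with n = 1 electron transferred.
For the overall reaction Ce^4+(aq) + Cr^2+(aq) → Ce^3+(aq) + Cr^3+(aq), Q = ([Ce^3+(aq)]·[Cr^3+(aq)]) / ([Ce^4+(aq)]·[Cr^2+(aq)]) = 4.09, giving log Q = 0.612.
Applying E = E° − (RT ln10/nF)·log Q gives +2.028 − (0.0591/1)(0.612) = +1.99 V.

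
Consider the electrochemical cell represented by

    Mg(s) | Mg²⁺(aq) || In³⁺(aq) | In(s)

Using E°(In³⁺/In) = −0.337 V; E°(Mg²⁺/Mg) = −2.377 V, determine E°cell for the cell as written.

+2.040 V

By convention the left-hand electrode in cell notation is the anode (oxidation) and the right-hand electrode is the cathode (reduction).
E°cell = E°(right) − E°(left) = −0.337 − (−2.377) = +2.040 V.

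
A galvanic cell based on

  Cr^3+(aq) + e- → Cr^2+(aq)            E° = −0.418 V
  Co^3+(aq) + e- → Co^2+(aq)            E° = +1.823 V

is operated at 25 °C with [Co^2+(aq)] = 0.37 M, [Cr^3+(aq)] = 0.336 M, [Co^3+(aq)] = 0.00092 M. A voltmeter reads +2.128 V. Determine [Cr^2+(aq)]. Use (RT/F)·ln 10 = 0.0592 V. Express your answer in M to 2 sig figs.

1.7 M

Co³⁺/Co²⁺ is the cathode (higher E°); E°cell = +1.823 − (−0.418) = +2.241 V with n = 1.
Since E = E° − (0.0592/n)·log Q, log Q = n(E° − E)/0.0592 = 1.909.
Balancing electrons gives Co^3+(aq) + Cr^2+(aq) → Co^2+(aq) + Cr^3+(aq); thus Q = ([Co^2+(aq)]·[Cr^3+(aq)]) / ([Co^3+(aq)]·[Cr^2+(aq)]).
Solving for the unknown gives log [Cr^2+(aq)] = 0.222, so [Cr^2+(aq)] ≈ 1.7 M.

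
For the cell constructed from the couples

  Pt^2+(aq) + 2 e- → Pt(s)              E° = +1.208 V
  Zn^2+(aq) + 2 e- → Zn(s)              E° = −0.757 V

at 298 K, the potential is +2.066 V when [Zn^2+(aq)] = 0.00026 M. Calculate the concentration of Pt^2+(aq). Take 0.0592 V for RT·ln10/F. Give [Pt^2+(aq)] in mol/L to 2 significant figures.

Pt²⁺/Pt is the cathode (higher E°); E°cell = +1.208 − (−0.757) = +1.965 V with n = 2.
From the Nernst equation, log Q = n(E° − E)/0.0592 = 2·(+1.965 − (+2.066))/0.0592 = −3.412.
For Pt^2+(aq) + Zn(s) → Pt(s) + Zn^2+(aq), the reaction quotient is Q = [Zn^2+(aq)] / [Pt^2+(aq)].
Solving for the unknown gives log [Pt^2+(aq)] = −0.173, so [Pt^2+(aq)] ≈ 0.67 M.

0.67 M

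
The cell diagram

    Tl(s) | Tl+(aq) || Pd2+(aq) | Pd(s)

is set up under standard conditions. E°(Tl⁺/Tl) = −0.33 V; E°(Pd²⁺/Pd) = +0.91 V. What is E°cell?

+1.24 V

By convention the left-hand electrode in cell notation is the anode (oxidation) and the right-hand electrode is the cathode (reduction).
E°cell = E°(right) − E°(left) = +0.91 − (−0.33) = +1.24 V.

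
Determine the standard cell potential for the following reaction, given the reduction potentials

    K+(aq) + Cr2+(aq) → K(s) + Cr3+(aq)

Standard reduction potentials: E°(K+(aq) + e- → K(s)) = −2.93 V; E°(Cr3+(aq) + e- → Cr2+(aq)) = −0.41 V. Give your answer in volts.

In the reaction as written, K+(aq) is reduced (cathode) and Cr3+(aq) is produced by oxidation at the anode.
E°cell = E°(cathode) − E°(anode) = −2.93 − (−0.41) = −2.52 V.
The negative E°cell means the reaction is non-spontaneous in the direction written.

−2.52 V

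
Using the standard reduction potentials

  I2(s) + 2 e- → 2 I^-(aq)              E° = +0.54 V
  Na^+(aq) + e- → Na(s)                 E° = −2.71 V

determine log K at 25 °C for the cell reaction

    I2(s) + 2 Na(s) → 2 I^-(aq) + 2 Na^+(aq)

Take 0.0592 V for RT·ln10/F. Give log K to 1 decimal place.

The I₂/I⁻ couple is reduced (cathode); E°cell = +0.54 − (−2.71) = +3.25 V with n = 2.
At equilibrium E = 0, so log K = nE°cell / 0.0592 = (2)(+3.25) / 0.0592 = 109.8.

log K = 109.8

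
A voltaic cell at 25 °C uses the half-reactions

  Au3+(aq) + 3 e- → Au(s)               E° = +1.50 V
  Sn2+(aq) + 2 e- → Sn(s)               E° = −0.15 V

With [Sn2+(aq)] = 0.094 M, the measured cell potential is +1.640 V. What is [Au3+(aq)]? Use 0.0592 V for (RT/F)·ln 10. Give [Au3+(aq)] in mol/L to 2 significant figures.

Au³⁺/Au is the cathode (higher E°); E°cell = +1.50 − (−0.15) = +1.65 V with n = 6.
Since E = E° − (0.0592/n)·log Q, log Q = n(E° − E)/0.0592 = 1.014.
Balancing electrons gives 2 Au3+(aq) + 3 Sn(s) → 2 Au(s) + 3 Sn2+(aq); thus Q = [Sn2+(aq)]^3 / [Au3+(aq)]^2.
Solving for the unknown gives log [Au3+(aq)] = −2.047, so [Au3+(aq)] ≈ 0.0090 M.

0.0090 M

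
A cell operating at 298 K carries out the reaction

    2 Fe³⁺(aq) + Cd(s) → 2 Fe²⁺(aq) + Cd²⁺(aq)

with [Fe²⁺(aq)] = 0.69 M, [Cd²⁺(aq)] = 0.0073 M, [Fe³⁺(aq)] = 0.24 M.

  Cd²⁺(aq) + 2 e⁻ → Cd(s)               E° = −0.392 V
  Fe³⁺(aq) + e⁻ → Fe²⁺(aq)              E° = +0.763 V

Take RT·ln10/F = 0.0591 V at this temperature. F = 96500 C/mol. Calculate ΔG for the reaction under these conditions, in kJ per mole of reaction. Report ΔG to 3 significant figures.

−230 kJ/mol

With Fe³⁺/Fe²⁺ reduced at the cathode, E°cell = +0.763 − (−0.392) = +1.155 V and n = 2.
Q = ([Fe²⁺(aq)]^2·[Cd²⁺(aq)]) / [Fe³⁺(aq)]^2 = 0.0603, so log Q = −1.219 and E = +1.155 − (0.0591/2)(−1.219) = +1.1910 V.
ΔG = −nFE = −(2)(96500)(+1.1910) J/mol = −230 kJ/mol.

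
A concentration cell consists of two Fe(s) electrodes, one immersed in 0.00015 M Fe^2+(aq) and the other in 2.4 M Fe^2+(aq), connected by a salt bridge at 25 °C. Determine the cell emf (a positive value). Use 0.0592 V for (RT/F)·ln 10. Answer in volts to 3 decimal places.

0.124 V

For a concentration cell E°cell = 0, since both electrodes use the same couple.
The compartment with the higher Fe^2+(aq) concentration (2.4 M) acts as the cathode; ions are reduced there and produced at the dilute (0.00015 M) anode.
With n = 2, Ecell = −(0.0592/2)·log([dilute]/[conc]) = −(0.0592/2)·log(0.00015/2.4) = +0.124 V.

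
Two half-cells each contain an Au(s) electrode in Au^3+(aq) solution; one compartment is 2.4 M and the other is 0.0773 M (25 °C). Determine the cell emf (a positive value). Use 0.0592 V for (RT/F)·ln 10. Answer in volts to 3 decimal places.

0.029 V

For a concentration cell E°cell = 0, since both electrodes use the same couple.
The compartment with the higher Au^3+(aq) concentration (2.4 M) acts as the cathode; ions are reduced there and produced at the dilute (0.0773 M) anode.
With n = 3, Ecell = −(0.0592/3)·log([dilute]/[conc]) = −(0.0592/3)·log(0.0773/2.4) = +0.029 V.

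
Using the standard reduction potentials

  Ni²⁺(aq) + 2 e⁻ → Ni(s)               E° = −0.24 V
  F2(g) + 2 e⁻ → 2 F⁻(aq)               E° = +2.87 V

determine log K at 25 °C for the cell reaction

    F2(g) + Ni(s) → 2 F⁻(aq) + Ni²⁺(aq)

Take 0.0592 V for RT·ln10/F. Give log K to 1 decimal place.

log K = 105.1

The F₂/F⁻ couple is reduced (cathode); E°cell = +2.87 − (−0.24) = +3.11 V with n = 2.
At equilibrium E = 0, so log K = nE°cell / 0.0592 = (2)(+3.11) / 0.0592 = 105.1.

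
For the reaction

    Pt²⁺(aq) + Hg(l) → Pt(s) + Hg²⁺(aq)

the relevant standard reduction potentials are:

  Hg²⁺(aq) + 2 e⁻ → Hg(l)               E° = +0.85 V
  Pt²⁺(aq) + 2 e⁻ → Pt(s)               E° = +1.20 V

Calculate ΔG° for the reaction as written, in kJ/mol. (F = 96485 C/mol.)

In the reaction as written Pt²⁺(aq) is reduced, so the Pt²⁺/Pt couple is the cathode and Hg²⁺/Hg is the anode.
E°cell = +1.20 − (+0.85) = +0.35 V; balancing electrons gives n = 2.
ΔG° = −nFE°cell = −(2)(96485)(+0.35) J/mol = −67.5 kJ/mol.

−67.5 kJ/mol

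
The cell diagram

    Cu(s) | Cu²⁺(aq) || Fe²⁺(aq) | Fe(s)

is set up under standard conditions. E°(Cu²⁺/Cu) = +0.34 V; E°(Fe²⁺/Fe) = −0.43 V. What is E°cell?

By convention the left-hand electrode in cell notation is the anode (oxidation) and the right-hand electrode is the cathode (reduction).
E°cell = E°(right) − E°(left) = −0.43 − (+0.34) = −0.77 V.
The negative sign shows that, as written, the cell would require an external voltage to drive the reaction.

−0.77 V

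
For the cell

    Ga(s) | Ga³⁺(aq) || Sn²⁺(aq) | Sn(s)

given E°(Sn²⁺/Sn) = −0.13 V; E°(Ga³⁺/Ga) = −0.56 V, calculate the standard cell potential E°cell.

+0.43 V

By convention the left-hand electrode in cell notation is the anode (oxidation) and the right-hand electrode is the cathode (reduction).
E°cell = E°(right) − E°(left) = −0.13 − (−0.56) = +0.43 V.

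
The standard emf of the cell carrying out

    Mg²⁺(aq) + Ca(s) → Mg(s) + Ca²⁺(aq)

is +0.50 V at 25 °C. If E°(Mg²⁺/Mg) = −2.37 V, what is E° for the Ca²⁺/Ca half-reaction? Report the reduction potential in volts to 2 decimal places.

In the reaction as written the Mg²⁺/Mg couple is reduced (cathode) and Ca²⁺/Ca is oxidized (anode), so E°cell = E°(Mg²⁺/Mg) − E°(Ca²⁺/Ca).
E°(Ca²⁺/Ca) = E°(cathode) − E°cell = −2.37 − (+0.50) = −2.87 V.

−2.87 V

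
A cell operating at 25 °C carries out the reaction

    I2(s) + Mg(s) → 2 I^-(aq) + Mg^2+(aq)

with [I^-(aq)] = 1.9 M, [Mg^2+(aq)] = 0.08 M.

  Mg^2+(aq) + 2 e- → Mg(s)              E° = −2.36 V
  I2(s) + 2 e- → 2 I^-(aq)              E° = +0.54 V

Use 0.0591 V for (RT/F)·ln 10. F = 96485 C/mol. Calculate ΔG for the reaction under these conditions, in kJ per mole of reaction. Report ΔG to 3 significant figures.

E°cell = +0.54 − (−2.36) = +2.90 V; the balanced reaction transfers n = 2 electrons.
Q = [I^-(aq)]^2·[Mg^2+(aq)] = 0.289, so log Q = −0.539 and E = +2.90 − (0.0591/2)(−0.539) = +2.9159 V.
ΔG = −nFE = −(2)(96485)(+2.9159) J/mol = −563 kJ/mol.

−563 kJ/mol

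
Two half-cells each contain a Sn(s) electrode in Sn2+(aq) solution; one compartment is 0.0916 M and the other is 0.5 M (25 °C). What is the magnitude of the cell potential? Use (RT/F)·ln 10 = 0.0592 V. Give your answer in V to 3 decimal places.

For a concentration cell E°cell = 0, since both electrodes use the same couple.
The compartment with the higher Sn2+(aq) concentration (0.5 M) acts as the cathode; ions are reduced there and produced at the dilute (0.0916 M) anode.
With n = 2, Ecell = −(0.0592/2)·log([dilute]/[conc]) = −(0.0592/2)·log(0.0916/0.5) = +0.022 V.

0.022 V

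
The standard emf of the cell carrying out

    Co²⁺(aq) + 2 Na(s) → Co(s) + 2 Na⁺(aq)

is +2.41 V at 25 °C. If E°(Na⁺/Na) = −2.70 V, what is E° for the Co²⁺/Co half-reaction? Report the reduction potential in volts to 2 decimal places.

In the reaction as written the Co²⁺/Co couple is reduced (cathode) and Na⁺/Na is oxidized (anode), so E°cell = E°(Co²⁺/Co) − E°(Na⁺/Na).
E°(Co²⁺/Co) = E°cell + E°(anode) = +2.41 + (−2.70) = −0.29 V.

−0.29 V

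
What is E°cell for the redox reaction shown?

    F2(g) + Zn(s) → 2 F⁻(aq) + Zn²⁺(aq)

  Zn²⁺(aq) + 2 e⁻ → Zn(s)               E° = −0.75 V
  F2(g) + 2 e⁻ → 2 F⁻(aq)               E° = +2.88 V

F2(g) gains electrons, so the F₂/F⁻ couple is the cathode; the Zn²⁺/Zn couple is the anode.
E°cell = E°(cathode) − E°(anode) = +2.88 − (−0.75) = +3.63 V.

+3.63 V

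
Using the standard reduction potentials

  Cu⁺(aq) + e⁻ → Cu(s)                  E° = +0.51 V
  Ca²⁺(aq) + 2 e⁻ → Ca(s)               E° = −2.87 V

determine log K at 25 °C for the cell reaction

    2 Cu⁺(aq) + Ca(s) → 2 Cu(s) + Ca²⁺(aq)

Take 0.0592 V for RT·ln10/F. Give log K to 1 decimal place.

The Cu⁺/Cu couple is reduced (cathode); E°cell = +0.51 − (−2.87) = +3.38 V with n = 2.
At equilibrium E = 0, so log K = nE°cell / 0.0592 = (2)(+3.38) / 0.0592 = 114.2.

log K = 114.2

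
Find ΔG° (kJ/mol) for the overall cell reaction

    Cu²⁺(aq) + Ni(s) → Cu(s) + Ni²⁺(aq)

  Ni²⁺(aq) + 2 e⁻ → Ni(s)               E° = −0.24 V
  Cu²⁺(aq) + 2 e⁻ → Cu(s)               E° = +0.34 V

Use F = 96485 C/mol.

−112 kJ/mol

In the reaction as written Cu²⁺(aq) is reduced, so the Cu²⁺/Cu couple is the cathode and Ni²⁺/Ni is the anode.
E°cell = +0.34 − (−0.24) = +0.58 V; balancing electrons gives n = 2.
ΔG° = −nFE°cell = −(2)(96485)(+0.58) J/mol = −112 kJ/mol.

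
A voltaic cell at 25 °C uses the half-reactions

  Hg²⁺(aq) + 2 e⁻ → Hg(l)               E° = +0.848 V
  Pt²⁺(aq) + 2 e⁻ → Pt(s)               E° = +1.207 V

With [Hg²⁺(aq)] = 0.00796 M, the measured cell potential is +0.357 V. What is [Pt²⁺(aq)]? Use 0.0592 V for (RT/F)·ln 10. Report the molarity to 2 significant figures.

With Pt²⁺/Pt at the cathode and Hg²⁺/Hg at the anode, E°cell = +1.207 − (+0.848) = +0.359 V (n = 2).
From the Nernst equation, log Q = n(E° − E)/0.0592 = 2·(+0.359 − (+0.357))/0.0592 = 0.068.
For Pt²⁺(aq) + Hg(l) → Pt(s) + Hg²⁺(aq), the reaction quotient is Q = [Hg²⁺(aq)] / [Pt²⁺(aq)].
Isolating [Pt²⁺(aq)] in Q = 10^{0.068} yields log [Pt²⁺(aq)] = −2.167, i.e. 0.0068 M.

0.0068 M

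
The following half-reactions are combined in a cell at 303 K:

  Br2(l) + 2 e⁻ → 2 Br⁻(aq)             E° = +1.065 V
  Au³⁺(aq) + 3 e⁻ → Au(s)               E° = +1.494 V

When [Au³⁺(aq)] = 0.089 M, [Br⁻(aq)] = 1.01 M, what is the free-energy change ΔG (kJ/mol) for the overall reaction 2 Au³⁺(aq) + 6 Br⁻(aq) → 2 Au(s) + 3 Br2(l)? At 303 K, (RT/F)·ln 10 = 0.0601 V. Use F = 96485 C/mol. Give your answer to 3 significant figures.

−236 kJ/mol

The standard cell potential is +1.494 − (+1.065) = +0.429 V, with n = 6 electrons in the balanced equation.
Here Q = 1 / ([Au³⁺(aq)]^2·[Br⁻(aq)]^6) = 119 (log Q = 2.075), giving E = +0.429 − (0.0601/6)·(2.075) = +0.4082 V.
ΔG = −nFE = −(6)(96485)(+0.4082) J/mol = −236 kJ/mol.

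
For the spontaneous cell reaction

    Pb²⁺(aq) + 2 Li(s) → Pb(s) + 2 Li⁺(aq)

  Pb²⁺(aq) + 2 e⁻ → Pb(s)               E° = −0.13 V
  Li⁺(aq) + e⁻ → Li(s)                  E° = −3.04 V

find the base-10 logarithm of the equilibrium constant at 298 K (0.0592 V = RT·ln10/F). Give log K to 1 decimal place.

The Pb²⁺/Pb couple is reduced (cathode); E°cell = −0.13 − (−3.04) = +2.91 V with n = 2.
At equilibrium E = 0, so log K = nE°cell / 0.0592 = (2)(+2.91) / 0.0592 = 98.3.

log K = 98.3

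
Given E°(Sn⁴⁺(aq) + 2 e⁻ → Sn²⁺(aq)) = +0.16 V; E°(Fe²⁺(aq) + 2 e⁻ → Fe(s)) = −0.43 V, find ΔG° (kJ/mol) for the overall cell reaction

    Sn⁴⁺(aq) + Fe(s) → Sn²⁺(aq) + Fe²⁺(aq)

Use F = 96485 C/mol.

−114 kJ/mol

In the reaction as written Sn⁴⁺(aq) is reduced, so the Sn⁴⁺/Sn²⁺ couple is the cathode and Fe²⁺/Fe is the anode.
E°cell = +0.16 − (−0.43) = +0.59 V; balancing electrons gives n = 2.
ΔG° = −nFE°cell = −(2)(96485)(+0.59) J/mol = −114 kJ/mol.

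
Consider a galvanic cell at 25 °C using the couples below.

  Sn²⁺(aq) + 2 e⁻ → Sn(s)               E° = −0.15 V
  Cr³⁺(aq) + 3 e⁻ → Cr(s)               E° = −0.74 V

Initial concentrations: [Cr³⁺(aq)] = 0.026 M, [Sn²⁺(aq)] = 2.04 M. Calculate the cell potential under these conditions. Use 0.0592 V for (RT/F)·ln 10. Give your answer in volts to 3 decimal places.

+0.630 V

Sn²⁺/Sn is reduced (cathode, E° = −0.15 V) and Cr³⁺/Cr is oxidized (anode).
The standard potential is −0.15 − (−0.74) = +0.59 V and the balanced reaction transfers n = 6 electrons.
The balanced reaction is 3 Sn²⁺(aq) + 2 Cr(s) → 3 Sn(s) + 2 Cr³⁺(aq), so Q = [Cr³⁺(aq)]^2 / [Sn²⁺(aq)]^3 = 7.96×10^−5 and log Q = −4.099.
E = E° − (0.0592/n)·log Q = +0.59 − (0.0592/6)(−4.099) = +0.630 V.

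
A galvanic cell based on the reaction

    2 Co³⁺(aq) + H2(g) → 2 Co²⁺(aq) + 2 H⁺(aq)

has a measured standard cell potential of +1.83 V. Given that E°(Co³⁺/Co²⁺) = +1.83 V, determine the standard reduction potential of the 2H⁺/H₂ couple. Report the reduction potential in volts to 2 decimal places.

+0.00 V

In the reaction as written the Co³⁺/Co²⁺ couple is reduced (cathode) and 2H⁺/H₂ is oxidized (anode), so E°cell = E°(Co³⁺/Co²⁺) − E°(2H⁺/H₂).
E°(2H⁺/H₂) = E°(cathode) − E°cell = +1.83 − (+1.83) = +0.00 V.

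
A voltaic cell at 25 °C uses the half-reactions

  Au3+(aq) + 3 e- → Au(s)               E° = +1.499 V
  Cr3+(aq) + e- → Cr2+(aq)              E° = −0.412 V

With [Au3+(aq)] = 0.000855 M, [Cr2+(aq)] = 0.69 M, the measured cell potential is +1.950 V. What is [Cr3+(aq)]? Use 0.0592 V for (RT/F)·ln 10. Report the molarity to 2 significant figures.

0.014 M

With Au³⁺/Au at the cathode and Cr³⁺/Cr²⁺ at the anode, E°cell = +1.499 − (−0.412) = +1.911 V (n = 3).
Since E = E° − (0.0592/n)·log Q, log Q = n(E° − E)/0.0592 = −1.976.
The balanced reaction is Au3+(aq) + 3 Cr2+(aq) → Au(s) + 3 Cr3+(aq), so Q = [Cr3+(aq)]^3 / ([Au3+(aq)]·[Cr2+(aq)]^3).
Substituting the known concentrations and solving, log [Cr3+(aq)] = −1.842 and [Cr3+(aq)] = 0.014 M.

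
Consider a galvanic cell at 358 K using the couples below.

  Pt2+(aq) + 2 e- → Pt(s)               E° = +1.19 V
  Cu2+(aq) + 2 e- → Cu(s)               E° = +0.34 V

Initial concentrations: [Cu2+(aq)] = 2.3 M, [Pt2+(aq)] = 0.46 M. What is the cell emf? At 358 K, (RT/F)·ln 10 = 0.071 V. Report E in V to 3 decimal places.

+0.825 V

Since E°(Pt²⁺/Pt) > E°(Cu²⁺/Cu), Pt²⁺/Pt serves as the cathode.
E°cell = +1.19 − (+0.34) = +0.85 V, with n = 2 electrons transferred.
Balancing gives Pt2+(aq) + Cu(s) → Pt(s) + Cu2+(aq); hence Q = [Cu2+(aq)] / [Pt2+(aq)] = 5 (log Q = 0.699).
E = E° − (0.071/n)·log Q = +0.85 − (0.071/2)(0.699) = +0.825 V.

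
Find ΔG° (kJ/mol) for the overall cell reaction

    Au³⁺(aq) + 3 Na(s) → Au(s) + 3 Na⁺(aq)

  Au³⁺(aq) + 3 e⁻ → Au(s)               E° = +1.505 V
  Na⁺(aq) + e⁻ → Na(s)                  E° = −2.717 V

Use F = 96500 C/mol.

In the reaction as written Au³⁺(aq) is reduced, so the Au³⁺/Au couple is the cathode and Na⁺/Na is the anode.
E°cell = +1.505 − (−2.717) = +4.222 V; balancing electrons gives n = 3.
ΔG° = −nFE°cell = −(3)(96500)(+4.222) J/mol = −1222 kJ/mol.

−1222 kJ/mol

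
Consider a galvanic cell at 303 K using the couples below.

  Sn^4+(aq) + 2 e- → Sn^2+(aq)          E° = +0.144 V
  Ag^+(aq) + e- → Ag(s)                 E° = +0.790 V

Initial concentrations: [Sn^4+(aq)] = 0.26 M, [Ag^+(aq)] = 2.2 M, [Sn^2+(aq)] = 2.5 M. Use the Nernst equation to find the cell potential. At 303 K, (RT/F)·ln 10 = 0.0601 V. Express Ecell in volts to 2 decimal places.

+0.70 V

Ag⁺/Ag is reduced (cathode, E° = +0.790 V) and Sn⁴⁺/Sn²⁺ is oxidized (anode).
The standard potential is +0.790 − (+0.144) = +0.646 V and the balanced reaction transfers n = 2 electrons.
The balanced reaction is 2 Ag^+(aq) + Sn^2+(aq) → 2 Ag(s) + Sn^4+(aq), so Q = [Sn^4+(aq)] / ([Ag^+(aq)]^2·[Sn^2+(aq)]) = 0.0215 and log Q = −1.668.
E = E° − (0.0601/n)·log Q = +0.646 − (0.0601/2)(−1.668) = +0.70 V.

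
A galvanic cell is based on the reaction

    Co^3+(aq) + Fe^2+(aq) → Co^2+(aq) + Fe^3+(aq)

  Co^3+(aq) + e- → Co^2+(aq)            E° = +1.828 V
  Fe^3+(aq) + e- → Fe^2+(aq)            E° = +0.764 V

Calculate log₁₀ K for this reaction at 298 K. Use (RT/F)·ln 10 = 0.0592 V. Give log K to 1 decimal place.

log K = 18.0

The Co³⁺/Co²⁺ couple is reduced (cathode); E°cell = +1.828 − (+0.764) = +1.064 V with n = 1.
At equilibrium E = 0, so log K = nE°cell / 0.0592 = (1)(+1.064) / 0.0592 = 18.0.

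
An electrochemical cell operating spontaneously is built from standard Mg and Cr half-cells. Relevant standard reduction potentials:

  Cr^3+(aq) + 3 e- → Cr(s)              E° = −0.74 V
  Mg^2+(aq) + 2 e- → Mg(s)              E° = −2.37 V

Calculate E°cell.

+1.63 V

Of the two couples in this cell, the one with the more positive reduction potential is reduced at the cathode: here that is Cr³⁺/Cr (−0.74 V); Mg²⁺/Mg (−2.37 V) is the anode.
E°cell = E°(cathode) − E°(anode) = −0.74 − (−2.37) = +1.63 V.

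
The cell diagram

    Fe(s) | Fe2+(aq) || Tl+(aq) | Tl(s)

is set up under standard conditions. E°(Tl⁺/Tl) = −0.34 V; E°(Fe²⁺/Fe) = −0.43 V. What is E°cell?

+0.09 V

By convention the left-hand electrode in cell notation is the anode (oxidation) and the right-hand electrode is the cathode (reduction).
E°cell = E°(right) − E°(left) = −0.34 − (−0.43) = +0.09 V.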